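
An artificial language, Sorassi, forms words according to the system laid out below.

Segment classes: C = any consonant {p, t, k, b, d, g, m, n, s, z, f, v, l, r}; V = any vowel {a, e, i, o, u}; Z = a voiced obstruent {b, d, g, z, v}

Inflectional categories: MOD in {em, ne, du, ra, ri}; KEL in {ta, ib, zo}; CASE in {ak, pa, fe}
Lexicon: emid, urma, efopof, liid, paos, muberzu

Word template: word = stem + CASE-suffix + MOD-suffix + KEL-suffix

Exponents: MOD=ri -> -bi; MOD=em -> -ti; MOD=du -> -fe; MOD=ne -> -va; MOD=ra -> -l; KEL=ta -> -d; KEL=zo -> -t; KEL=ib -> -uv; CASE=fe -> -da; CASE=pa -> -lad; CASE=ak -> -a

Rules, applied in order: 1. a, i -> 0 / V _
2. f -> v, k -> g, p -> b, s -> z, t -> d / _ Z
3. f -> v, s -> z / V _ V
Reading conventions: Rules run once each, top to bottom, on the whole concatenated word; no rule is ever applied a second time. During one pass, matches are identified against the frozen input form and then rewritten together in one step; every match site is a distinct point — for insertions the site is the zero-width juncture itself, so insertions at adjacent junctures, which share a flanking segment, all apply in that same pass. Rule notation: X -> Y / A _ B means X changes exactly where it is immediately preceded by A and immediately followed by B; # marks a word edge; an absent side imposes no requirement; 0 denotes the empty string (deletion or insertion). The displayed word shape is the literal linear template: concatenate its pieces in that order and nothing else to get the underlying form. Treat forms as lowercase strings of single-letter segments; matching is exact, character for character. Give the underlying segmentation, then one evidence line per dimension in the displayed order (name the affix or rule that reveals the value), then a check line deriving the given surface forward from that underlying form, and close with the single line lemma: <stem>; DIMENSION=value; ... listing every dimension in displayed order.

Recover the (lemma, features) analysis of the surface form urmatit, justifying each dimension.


underlying: urma-a-ti-t
MOD=em - signalled by the affix -ti
KEL=zo - signalled by the affix -t
CASE=ak - signalled by the affix -a
check: urmaatit -> urmatit -> urmatit -> urmatit
lemma: urma; MOD=em; KEL=zo; CASE=ak


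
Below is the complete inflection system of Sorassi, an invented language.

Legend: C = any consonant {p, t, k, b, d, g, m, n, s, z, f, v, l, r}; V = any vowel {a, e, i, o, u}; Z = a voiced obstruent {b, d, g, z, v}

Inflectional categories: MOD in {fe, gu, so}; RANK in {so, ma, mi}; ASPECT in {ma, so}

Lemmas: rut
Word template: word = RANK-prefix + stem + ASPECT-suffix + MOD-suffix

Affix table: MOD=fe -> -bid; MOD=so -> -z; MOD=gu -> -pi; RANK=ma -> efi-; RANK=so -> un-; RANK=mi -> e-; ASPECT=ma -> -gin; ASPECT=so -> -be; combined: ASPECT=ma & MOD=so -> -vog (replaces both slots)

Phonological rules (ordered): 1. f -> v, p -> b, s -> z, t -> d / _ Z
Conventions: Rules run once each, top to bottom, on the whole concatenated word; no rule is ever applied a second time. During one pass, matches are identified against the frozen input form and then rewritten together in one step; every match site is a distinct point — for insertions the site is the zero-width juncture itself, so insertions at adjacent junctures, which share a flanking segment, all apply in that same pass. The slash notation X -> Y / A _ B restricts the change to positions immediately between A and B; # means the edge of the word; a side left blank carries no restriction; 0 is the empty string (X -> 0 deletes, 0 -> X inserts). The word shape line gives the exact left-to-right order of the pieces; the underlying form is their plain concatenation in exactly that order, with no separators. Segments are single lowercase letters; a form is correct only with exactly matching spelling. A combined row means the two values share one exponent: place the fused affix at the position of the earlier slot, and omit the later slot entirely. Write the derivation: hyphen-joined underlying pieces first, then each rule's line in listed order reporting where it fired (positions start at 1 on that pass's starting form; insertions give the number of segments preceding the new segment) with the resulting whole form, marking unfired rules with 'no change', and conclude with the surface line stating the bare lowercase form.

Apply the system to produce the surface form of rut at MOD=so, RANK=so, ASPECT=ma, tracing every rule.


underlying: un-rut-vog
1. f -> v, p -> b, s -> z, t -> d / _ Z: fires at position(s) 5: unrudvog
surface: unrudvog


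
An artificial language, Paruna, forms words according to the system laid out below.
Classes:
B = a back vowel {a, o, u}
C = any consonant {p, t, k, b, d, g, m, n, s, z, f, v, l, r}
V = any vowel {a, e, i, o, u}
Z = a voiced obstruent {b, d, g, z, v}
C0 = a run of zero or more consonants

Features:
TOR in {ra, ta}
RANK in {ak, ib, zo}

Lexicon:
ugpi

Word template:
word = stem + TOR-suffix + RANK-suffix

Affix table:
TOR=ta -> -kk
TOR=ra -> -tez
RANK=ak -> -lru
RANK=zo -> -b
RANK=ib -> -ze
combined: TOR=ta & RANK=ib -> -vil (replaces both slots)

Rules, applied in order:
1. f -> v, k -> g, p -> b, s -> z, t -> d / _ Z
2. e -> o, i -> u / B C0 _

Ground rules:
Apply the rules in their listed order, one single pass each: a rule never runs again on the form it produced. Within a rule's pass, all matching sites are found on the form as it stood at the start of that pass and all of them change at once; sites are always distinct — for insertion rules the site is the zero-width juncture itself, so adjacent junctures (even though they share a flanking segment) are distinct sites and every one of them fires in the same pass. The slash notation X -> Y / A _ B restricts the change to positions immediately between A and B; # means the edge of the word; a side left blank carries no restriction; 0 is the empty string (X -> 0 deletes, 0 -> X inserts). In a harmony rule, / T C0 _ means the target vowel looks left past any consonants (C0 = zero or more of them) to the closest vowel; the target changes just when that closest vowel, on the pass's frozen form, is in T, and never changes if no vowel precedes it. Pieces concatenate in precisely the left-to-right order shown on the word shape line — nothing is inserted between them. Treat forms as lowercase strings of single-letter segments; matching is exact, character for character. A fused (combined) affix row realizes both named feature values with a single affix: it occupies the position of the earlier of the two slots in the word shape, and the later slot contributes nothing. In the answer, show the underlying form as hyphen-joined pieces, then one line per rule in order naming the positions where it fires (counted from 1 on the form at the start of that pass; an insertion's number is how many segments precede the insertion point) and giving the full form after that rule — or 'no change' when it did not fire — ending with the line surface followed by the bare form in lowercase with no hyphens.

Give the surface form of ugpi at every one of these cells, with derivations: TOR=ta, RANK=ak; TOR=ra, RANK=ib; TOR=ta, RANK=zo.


cell TOR=ta, RANK=ak:
underlying: ugpi-kk-lru
1. f -> v, k -> g, p -> b, s -> z, t -> d / _ Z: no change
2. e -> o, i -> u / B C0 _: fires at position(s) 4: ugpukklru
surface: ugpukklru

cell TOR=ra, RANK=ib:
underlying: ugpi-tez-ze
1. f -> v, k -> g, p -> b, s -> z, t -> d / _ Z: no change
2. e -> o, i -> u / B C0 _: fires at position(s) 4: ugputezze
surface: ugputezze

cell TOR=ta, RANK=zo:
underlying: ugpi-kk-b
1. f -> v, k -> g, p -> b, s -> z, t -> d / _ Z: fires at position(s) 6: ugpikgb
2. e -> o, i -> u / B C0 _: fires at position(s) 4: ugpukgb
surface: ugpukgb


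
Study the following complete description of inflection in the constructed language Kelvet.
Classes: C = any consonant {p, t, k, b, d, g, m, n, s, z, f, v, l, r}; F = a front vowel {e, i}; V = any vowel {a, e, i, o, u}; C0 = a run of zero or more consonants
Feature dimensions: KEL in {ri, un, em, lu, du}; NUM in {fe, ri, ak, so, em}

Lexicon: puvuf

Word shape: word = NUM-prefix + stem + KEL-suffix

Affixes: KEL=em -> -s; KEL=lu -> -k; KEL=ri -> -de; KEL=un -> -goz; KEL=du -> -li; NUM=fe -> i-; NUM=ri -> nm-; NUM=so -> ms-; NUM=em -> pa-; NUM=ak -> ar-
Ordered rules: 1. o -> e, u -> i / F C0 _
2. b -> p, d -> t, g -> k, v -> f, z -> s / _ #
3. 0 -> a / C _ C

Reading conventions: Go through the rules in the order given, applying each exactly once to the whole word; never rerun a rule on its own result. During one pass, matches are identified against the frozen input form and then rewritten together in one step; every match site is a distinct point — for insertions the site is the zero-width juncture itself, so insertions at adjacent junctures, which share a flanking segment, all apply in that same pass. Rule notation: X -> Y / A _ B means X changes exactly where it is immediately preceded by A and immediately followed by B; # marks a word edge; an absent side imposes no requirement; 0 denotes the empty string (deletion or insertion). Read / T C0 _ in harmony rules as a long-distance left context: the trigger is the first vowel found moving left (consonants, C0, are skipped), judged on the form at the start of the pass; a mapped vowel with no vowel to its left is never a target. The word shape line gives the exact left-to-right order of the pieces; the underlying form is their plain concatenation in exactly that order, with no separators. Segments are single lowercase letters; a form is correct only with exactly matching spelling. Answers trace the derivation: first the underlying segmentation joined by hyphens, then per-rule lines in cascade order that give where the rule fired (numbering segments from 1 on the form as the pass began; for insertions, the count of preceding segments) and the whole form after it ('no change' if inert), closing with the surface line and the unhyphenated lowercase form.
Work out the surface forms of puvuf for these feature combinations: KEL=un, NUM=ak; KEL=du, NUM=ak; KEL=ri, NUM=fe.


cell KEL=un, NUM=ak:
underlying: ar-puvuf-goz
1. o -> e, u -> i / F C0 _: no change
2. b -> p, d -> t, g -> k, v -> f, z -> s / _ #: fires at position(s) 10: arpuvufgos
3. 0 -> a / C _ C: inserts after position(s) 2, 7: arapuvufagos
surface: arapuvufagos

cell KEL=du, NUM=ak:
underlying: ar-puvuf-li
1. o -> e, u -> i / F C0 _: no change
2. b -> p, d -> t, g -> k, v -> f, z -> s / _ #: no change
3. 0 -> a / C _ C: inserts after position(s) 2, 7: arapuvufali
surface: arapuvufali

cell KEL=ri, NUM=fe:
underlying: i-puvuf-de
1. o -> e, u -> i / F C0 _: fires at position(s) 3: ipivufde
2. b -> p, d -> t, g -> k, v -> f, z -> s / _ #: no change
3. 0 -> a / C _ C: inserts after position(s) 6: ipivufade
surface: ipivufade


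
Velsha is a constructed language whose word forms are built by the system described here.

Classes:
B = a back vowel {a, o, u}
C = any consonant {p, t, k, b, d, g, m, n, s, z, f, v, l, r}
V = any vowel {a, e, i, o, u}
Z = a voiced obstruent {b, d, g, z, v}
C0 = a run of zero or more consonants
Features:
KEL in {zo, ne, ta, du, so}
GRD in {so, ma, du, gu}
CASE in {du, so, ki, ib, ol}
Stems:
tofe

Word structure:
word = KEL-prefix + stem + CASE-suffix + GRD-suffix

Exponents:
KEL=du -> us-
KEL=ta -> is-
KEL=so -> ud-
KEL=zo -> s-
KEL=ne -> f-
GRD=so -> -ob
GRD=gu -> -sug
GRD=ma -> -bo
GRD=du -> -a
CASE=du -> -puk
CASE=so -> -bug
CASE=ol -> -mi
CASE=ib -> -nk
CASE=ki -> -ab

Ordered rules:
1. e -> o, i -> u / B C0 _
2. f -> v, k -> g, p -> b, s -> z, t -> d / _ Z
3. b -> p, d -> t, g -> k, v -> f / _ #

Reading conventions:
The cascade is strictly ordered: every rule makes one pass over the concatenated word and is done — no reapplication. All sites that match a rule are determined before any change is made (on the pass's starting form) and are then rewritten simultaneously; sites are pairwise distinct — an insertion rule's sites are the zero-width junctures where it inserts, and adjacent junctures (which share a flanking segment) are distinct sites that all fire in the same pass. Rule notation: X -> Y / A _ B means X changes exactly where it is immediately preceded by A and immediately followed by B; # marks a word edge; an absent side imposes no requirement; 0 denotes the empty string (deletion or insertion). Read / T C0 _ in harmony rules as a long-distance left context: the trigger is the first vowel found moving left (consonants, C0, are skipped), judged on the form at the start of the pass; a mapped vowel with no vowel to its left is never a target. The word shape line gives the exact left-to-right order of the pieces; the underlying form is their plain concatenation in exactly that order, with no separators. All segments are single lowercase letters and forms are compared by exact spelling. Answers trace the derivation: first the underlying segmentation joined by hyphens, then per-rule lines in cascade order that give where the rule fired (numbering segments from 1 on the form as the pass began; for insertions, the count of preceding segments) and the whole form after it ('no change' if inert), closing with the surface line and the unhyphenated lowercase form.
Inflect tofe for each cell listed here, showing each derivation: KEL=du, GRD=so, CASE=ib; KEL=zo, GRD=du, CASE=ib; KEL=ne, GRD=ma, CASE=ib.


cell KEL=du, GRD=so, CASE=ib:
underlying: us-tofe-nk-ob
1. e -> o, i -> u / B C0 _: fires at position(s) 6: ustofonkob
2. f -> v, k -> g, p -> b, s -> z, t -> d / _ Z: no change
3. b -> p, d -> t, g -> k, v -> f / _ #: fires at position(s) 10: ustofonkop
surface: ustofonkop

cell KEL=zo, GRD=du, CASE=ib:
underlying: s-tofe-nk-a
1. e -> o, i -> u / B C0 _: fires at position(s) 5: stofonka
2. f -> v, k -> g, p -> b, s -> z, t -> d / _ Z: no change
3. b -> p, d -> t, g -> k, v -> f / _ #: no change
surface: stofonka

cell KEL=ne, GRD=ma, CASE=ib:
underlying: f-tofe-nk-bo
1. e -> o, i -> u / B C0 _: fires at position(s) 5: ftofonkbo
2. f -> v, k -> g, p -> b, s -> z, t -> d / _ Z: fires at position(s) 7: ftofongbo
3. b -> p, d -> t, g -> k, v -> f / _ #: no change
surface: ftofongbo


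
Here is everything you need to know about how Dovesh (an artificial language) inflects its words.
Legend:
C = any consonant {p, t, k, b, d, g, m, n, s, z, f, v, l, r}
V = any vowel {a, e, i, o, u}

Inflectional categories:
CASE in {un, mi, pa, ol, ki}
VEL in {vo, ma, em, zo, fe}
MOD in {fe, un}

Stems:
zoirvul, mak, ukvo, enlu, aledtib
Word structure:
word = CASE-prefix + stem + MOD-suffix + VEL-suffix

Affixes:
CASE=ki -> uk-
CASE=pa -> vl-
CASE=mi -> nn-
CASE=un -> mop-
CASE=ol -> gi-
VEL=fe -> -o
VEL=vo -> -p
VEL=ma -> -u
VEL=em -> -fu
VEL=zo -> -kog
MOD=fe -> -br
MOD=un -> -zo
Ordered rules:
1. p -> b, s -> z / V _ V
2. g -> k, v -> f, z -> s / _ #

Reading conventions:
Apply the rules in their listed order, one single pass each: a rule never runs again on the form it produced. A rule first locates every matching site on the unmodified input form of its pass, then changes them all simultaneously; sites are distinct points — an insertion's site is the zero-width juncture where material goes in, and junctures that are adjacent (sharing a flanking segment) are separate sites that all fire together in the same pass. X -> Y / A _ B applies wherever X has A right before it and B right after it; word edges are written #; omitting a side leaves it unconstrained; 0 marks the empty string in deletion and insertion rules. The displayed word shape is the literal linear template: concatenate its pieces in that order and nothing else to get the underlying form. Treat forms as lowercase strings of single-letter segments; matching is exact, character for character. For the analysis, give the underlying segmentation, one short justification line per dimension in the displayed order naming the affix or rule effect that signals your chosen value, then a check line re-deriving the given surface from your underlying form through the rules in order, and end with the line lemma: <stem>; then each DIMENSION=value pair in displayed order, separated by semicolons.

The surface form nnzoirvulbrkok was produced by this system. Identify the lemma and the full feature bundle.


underlying: nn-zoirvul-br-kog
CASE=mi - signalled by the affix nn-
VEL=zo - signalled by the affix -kog
MOD=fe - signalled by the affix -br
check: nnzoirvulbrkog -> nnzoirvulbrkog -> nnzoirvulbrkok
lemma: zoirvul; CASE=mi; VEL=zo; MOD=fe


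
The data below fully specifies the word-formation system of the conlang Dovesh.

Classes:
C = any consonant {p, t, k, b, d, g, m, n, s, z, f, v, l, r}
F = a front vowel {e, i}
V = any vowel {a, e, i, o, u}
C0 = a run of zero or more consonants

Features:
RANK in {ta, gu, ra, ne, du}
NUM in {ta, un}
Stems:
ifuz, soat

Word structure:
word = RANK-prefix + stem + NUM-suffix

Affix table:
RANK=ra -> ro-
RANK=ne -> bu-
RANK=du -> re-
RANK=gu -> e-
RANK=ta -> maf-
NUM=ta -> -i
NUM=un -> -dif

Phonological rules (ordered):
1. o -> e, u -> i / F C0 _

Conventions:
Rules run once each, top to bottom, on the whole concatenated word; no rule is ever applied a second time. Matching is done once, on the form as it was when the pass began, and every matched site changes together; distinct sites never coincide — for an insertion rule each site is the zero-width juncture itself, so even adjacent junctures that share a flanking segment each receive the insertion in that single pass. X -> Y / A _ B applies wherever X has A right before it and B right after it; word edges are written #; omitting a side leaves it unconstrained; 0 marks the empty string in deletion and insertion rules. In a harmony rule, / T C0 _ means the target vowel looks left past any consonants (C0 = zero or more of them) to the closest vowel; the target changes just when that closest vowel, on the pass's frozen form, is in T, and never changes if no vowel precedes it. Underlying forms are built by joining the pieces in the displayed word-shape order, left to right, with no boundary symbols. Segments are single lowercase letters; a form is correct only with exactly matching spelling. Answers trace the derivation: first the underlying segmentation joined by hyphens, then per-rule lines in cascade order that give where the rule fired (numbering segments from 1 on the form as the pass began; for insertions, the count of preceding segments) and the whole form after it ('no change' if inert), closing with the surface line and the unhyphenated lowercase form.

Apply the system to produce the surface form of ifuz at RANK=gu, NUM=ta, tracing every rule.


underlying: e-ifuz-i
1. o -> e, u -> i / F C0 _: fires at position(s) 4: eifizi
surface: eifizi


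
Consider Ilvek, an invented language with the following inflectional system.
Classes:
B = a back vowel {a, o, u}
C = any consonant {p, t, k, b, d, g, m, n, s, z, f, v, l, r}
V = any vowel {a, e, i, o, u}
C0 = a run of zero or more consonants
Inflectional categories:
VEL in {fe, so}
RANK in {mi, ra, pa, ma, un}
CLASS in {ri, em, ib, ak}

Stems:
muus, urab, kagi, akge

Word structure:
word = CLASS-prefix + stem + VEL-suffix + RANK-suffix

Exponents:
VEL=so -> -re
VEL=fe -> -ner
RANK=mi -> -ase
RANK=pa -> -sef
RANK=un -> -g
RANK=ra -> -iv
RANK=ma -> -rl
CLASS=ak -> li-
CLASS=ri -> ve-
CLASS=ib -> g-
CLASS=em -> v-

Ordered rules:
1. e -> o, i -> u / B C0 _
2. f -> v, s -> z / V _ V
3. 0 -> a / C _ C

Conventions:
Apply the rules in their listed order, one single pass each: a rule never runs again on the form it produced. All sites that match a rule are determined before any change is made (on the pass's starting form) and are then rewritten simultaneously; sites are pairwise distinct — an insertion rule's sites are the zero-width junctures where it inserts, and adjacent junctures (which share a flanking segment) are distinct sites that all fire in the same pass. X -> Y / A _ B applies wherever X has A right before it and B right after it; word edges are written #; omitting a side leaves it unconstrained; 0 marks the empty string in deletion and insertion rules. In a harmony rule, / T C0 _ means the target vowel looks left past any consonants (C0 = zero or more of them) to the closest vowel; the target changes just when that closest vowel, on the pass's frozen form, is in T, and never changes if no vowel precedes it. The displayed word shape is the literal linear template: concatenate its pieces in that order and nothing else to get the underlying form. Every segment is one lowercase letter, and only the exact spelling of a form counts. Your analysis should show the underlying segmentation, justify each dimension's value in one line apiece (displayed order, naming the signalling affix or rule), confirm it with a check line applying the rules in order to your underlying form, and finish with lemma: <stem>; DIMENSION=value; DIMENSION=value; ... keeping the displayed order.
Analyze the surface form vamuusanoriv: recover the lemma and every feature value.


underlying: v-muus-ner-iv
VEL=fe - signalled by the affix -ner
RANK=ra - signalled by the affix -iv
CLASS=em - signalled by the affix v-
check: vmuusneriv -> vmuusnoriv -> vmuusnoriv -> vamuusanoriv
lemma: muus; VEL=fe; RANK=ra; CLASS=em


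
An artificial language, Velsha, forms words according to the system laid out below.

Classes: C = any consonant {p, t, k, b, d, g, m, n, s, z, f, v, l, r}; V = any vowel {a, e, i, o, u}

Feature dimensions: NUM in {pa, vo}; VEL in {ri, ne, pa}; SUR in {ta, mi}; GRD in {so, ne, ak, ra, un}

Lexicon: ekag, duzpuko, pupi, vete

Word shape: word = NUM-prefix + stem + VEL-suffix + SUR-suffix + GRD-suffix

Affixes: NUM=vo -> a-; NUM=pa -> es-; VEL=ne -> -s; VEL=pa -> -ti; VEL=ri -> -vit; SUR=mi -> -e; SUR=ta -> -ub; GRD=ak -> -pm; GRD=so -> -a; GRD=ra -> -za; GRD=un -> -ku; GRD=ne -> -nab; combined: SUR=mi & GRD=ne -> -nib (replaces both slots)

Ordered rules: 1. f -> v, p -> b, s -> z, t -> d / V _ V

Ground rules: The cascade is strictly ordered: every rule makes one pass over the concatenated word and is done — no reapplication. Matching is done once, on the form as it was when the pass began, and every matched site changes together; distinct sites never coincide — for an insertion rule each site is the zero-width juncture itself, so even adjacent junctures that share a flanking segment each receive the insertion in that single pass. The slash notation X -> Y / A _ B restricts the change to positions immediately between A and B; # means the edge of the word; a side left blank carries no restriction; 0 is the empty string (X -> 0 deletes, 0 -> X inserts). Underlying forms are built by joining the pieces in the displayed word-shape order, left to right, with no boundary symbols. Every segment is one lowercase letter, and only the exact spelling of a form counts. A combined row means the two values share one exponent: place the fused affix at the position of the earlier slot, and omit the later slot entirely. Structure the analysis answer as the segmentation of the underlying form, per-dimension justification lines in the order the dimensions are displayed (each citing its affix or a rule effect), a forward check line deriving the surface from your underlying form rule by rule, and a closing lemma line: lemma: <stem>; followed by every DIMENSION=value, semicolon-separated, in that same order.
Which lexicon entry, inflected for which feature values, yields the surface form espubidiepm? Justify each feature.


underlying: es-pupi-ti-e-pm
NUM=pa - signalled by the affix es-
VEL=pa - signalled by the affix -ti
SUR=mi - signalled by the affix -e
GRD=ak - signalled by the affix -pm
check: espupitiepm -> espubidiepm
lemma: pupi; NUM=pa; VEL=pa; SUR=mi; GRD=ak


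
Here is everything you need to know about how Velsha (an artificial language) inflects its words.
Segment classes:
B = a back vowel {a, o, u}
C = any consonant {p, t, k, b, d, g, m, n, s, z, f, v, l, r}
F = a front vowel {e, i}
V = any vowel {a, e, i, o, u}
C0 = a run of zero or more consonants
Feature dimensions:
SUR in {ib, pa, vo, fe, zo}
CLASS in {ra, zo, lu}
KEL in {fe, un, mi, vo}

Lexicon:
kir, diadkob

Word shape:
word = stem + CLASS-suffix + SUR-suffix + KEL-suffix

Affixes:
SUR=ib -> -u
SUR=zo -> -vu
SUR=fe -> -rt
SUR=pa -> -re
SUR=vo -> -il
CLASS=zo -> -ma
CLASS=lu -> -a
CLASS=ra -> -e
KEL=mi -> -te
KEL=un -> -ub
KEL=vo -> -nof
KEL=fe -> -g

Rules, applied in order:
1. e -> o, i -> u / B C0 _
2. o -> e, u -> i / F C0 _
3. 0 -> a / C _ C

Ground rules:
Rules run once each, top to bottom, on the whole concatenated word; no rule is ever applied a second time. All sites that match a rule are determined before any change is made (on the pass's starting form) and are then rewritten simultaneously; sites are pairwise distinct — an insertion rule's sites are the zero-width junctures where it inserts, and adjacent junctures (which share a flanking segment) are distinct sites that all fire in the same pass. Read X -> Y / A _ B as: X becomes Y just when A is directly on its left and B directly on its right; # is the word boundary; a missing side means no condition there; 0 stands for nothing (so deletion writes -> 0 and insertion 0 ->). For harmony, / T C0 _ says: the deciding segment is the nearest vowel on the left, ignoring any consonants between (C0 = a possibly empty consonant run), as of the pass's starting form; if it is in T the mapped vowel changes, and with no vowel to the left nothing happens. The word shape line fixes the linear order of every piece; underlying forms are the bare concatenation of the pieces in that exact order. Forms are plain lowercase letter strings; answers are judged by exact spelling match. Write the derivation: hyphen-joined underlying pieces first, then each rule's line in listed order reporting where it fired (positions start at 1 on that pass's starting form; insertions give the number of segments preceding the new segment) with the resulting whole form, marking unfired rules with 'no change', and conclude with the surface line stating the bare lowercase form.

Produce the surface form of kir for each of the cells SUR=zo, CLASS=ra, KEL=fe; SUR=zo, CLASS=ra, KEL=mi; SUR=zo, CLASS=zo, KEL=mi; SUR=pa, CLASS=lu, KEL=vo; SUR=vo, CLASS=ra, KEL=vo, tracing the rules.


cell SUR=zo, CLASS=ra, KEL=fe:
underlying: kir-e-vu-g
1. e -> o, i -> u / B C0 _: no change
2. o -> e, u -> i / F C0 _: fires at position(s) 6: kirevig
3. 0 -> a / C _ C: no change
surface: kirevig

cell SUR=zo, CLASS=ra, KEL=mi:
underlying: kir-e-vu-te
1. e -> o, i -> u / B C0 _: fires at position(s) 8: kirevuto
2. o -> e, u -> i / F C0 _: fires at position(s) 6: kirevito
3. 0 -> a / C _ C: no change
surface: kirevito

cell SUR=zo, CLASS=zo, KEL=mi:
underlying: kir-ma-vu-te
1. e -> o, i -> u / B C0 _: fires at position(s) 9: kirmavuto
2. o -> e, u -> i / F C0 _: no change
3. 0 -> a / C _ C: inserts after position(s) 3: kiramavuto
surface: kiramavuto

cell SUR=pa, CLASS=lu, KEL=vo:
underlying: kir-a-re-nof
1. e -> o, i -> u / B C0 _: fires at position(s) 6: kiraronof
2. o -> e, u -> i / F C0 _: no change
3. 0 -> a / C _ C: no change
surface: kiraronof

cell SUR=vo, CLASS=ra, KEL=vo:
underlying: kir-e-il-nof
1. e -> o, i -> u / B C0 _: no change
2. o -> e, u -> i / F C0 _: fires at position(s) 8: kireilnef
3. 0 -> a / C _ C: inserts after position(s) 6: kireilanef
surface: kireilanef


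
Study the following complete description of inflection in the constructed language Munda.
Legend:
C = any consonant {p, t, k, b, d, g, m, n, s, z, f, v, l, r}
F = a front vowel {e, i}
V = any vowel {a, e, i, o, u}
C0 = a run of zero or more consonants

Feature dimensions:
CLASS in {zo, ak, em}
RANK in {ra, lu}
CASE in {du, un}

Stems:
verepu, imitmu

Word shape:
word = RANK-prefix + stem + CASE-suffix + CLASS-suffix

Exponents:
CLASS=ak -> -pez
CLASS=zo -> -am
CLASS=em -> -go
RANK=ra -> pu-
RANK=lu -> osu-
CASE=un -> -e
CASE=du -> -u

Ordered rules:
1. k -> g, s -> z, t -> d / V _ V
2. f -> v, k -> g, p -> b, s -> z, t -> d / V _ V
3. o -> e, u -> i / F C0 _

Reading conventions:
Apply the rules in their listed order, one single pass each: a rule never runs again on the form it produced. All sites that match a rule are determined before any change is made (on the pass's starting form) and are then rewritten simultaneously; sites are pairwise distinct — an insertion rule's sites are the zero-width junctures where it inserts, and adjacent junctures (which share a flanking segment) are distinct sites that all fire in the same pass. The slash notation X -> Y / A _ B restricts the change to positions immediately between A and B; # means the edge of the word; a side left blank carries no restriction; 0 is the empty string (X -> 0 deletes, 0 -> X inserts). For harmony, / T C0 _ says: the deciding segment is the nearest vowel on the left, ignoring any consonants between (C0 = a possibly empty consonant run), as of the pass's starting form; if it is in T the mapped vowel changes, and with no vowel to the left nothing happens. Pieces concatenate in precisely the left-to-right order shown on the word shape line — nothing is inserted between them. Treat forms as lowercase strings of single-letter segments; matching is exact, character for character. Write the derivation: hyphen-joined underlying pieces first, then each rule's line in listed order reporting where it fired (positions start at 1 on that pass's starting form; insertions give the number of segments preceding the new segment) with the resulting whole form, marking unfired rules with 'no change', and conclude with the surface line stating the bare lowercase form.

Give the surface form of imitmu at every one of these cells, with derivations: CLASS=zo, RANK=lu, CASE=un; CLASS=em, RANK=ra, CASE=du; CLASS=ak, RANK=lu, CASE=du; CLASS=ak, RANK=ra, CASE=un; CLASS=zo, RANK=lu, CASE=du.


cell CLASS=zo, RANK=lu, CASE=un:
underlying: osu-imitmu-e-am
1. k -> g, s -> z, t -> d / V _ V: fires at position(s) 2: ozuimitmueam
2. f -> v, k -> g, p -> b, s -> z, t -> d / V _ V: no change
3. o -> e, u -> i / F C0 _: fires at position(s) 9: ozuimitmieam
surface: ozuimitmieam

cell CLASS=em, RANK=ra, CASE=du:
underlying: pu-imitmu-u-go
1. k -> g, s -> z, t -> d / V _ V: no change
2. f -> v, k -> g, p -> b, s -> z, t -> d / V _ V: no change
3. o -> e, u -> i / F C0 _: fires at position(s) 8: puimitmiugo
surface: puimitmiugo

cell CLASS=ak, RANK=lu, CASE=du:
underlying: osu-imitmu-u-pez
1. k -> g, s -> z, t -> d / V _ V: fires at position(s) 2: ozuimitmuupez
2. f -> v, k -> g, p -> b, s -> z, t -> d / V _ V: fires at position(s) 11: ozuimitmuubez
3. o -> e, u -> i / F C0 _: fires at position(s) 9: ozuimitmiubez
surface: ozuimitmiubez

cell CLASS=ak, RANK=ra, CASE=un:
underlying: pu-imitmu-e-pez
1. k -> g, s -> z, t -> d / V _ V: no change
2. f -> v, k -> g, p -> b, s -> z, t -> d / V _ V: fires at position(s) 10: puimitmuebez
3. o -> e, u -> i / F C0 _: fires at position(s) 8: puimitmiebez
surface: puimitmiebez

cell CLASS=zo, RANK=lu, CASE=du:
underlying: osu-imitmu-u-am
1. k -> g, s -> z, t -> d / V _ V: fires at position(s) 2: ozuimitmuuam
2. f -> v, k -> g, p -> b, s -> z, t -> d / V _ V: no change
3. o -> e, u -> i / F C0 _: fires at position(s) 9: ozuimitmiuam
surface: ozuimitmiuam


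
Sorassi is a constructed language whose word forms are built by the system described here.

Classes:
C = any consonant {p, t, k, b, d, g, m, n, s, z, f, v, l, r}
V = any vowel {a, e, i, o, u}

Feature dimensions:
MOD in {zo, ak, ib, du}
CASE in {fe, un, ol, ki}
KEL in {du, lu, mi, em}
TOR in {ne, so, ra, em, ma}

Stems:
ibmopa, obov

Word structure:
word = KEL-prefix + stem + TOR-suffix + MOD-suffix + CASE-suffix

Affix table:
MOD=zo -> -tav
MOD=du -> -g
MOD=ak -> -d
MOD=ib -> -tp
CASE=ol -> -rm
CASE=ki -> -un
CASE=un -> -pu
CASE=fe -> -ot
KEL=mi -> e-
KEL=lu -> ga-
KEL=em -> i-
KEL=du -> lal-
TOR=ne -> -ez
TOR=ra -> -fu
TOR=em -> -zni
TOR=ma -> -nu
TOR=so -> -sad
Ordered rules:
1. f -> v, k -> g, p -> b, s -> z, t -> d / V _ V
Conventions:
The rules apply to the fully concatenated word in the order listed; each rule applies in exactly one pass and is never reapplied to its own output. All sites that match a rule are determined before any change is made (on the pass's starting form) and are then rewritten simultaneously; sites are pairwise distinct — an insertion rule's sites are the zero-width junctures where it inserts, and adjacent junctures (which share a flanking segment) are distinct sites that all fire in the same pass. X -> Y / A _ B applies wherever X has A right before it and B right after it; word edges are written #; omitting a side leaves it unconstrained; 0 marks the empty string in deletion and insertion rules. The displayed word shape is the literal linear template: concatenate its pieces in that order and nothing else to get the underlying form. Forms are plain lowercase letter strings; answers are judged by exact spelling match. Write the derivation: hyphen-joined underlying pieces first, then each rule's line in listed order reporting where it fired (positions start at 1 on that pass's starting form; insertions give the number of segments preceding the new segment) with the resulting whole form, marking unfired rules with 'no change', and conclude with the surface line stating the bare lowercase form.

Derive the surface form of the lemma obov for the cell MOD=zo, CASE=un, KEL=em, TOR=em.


underlying: i-obov-zni-tav-pu
1. f -> v, k -> g, p -> b, s -> z, t -> d / V _ V: fires at position(s) 9: iobovznidavpu
surface: iobovznidavpu


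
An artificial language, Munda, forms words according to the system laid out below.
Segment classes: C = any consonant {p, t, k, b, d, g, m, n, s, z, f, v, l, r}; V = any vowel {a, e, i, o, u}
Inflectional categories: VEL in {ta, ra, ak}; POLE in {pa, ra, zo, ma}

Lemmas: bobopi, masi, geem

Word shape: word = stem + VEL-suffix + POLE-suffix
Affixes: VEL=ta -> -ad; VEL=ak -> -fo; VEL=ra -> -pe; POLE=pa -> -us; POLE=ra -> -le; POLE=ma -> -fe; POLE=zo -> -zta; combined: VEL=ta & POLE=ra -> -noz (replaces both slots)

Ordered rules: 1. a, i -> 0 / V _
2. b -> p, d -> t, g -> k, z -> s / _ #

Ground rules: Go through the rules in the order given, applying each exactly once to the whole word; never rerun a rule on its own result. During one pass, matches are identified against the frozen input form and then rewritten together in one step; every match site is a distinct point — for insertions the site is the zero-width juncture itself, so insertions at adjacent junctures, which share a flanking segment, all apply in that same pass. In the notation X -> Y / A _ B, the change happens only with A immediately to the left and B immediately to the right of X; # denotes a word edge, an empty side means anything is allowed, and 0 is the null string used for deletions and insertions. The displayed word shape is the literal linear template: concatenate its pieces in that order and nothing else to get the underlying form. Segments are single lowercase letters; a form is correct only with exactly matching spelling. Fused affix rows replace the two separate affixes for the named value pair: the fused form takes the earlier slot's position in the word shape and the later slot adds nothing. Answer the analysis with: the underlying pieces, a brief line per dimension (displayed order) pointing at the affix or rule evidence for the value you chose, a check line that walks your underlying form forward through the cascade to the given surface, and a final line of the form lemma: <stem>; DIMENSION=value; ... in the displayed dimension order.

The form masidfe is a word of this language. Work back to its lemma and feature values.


underlying: masi-ad-fe
VEL=ta - signalled by the affix -ad
POLE=ma - signalled by the affix -fe
check: masiadfe -> masidfe -> masidfe
lemma: masi; VEL=ta; POLE=ma


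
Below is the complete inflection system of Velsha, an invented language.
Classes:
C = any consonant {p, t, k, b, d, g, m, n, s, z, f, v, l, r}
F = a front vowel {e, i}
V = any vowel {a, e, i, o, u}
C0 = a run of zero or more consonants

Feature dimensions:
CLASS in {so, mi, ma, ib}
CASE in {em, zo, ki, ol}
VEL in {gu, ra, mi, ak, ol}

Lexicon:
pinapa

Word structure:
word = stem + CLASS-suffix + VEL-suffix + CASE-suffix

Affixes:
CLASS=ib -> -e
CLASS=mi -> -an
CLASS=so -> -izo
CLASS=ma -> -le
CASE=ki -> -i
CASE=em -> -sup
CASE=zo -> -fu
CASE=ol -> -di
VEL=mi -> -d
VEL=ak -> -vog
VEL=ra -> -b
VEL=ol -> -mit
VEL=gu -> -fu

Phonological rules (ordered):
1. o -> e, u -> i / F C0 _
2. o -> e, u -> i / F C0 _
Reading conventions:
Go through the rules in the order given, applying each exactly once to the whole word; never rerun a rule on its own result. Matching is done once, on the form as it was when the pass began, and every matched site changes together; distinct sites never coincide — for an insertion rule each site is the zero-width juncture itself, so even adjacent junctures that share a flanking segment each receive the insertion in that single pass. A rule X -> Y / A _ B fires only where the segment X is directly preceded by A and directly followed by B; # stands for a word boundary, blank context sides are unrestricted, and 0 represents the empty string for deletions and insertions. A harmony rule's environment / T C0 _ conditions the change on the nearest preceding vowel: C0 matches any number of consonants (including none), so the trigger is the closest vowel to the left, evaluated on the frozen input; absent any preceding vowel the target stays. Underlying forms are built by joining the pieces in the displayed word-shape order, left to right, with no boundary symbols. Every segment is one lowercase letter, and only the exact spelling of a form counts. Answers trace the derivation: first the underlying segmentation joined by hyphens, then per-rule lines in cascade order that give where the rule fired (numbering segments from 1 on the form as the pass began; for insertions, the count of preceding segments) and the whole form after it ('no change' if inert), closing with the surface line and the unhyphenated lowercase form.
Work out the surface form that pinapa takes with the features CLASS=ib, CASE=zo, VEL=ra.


underlying: pinapa-e-b-fu
1. o -> e, u -> i / F C0 _: fires at position(s) 10: pinapaebfi
2. o -> e, u -> i / F C0 _: no change
surface: pinapaebfi


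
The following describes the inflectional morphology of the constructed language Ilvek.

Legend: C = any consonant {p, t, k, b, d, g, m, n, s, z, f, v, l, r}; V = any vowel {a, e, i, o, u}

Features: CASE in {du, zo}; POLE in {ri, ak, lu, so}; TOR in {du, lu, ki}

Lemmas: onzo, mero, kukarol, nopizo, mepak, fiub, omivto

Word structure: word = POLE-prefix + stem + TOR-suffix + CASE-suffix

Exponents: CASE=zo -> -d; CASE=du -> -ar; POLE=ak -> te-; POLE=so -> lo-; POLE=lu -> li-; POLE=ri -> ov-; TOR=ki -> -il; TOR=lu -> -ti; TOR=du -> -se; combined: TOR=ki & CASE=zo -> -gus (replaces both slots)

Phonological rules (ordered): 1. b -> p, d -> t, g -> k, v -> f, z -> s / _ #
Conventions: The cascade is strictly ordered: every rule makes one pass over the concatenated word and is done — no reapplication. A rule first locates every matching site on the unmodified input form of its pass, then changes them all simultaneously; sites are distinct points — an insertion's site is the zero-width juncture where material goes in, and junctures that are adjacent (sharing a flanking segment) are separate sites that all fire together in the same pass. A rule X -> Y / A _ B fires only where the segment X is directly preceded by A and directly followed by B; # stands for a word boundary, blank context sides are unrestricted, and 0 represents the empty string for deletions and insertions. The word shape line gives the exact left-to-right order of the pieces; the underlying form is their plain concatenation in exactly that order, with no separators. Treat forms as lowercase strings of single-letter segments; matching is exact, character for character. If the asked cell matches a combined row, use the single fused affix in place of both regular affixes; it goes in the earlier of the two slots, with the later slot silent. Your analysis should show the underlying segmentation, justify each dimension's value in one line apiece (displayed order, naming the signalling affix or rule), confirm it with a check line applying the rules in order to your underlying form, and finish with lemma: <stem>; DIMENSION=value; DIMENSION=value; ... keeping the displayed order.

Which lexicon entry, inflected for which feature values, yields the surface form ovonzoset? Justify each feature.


underlying: ov-onzo-se-d
CASE=zo - signalled by the affix -d
POLE=ri - signalled by the affix ov-
TOR=du - signalled by the affix -se
check: ovonzosed -> ovonzoset
lemma: onzo; CASE=zo; POLE=ri; TOR=du
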